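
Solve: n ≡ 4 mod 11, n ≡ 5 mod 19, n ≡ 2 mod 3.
M = 11 × 19 × 3 = 627. M₁ = 57, y₁ ≡ 6 mod 11. M₂ = 33, y₂ ≡ 15 mod 19. M₃ = 209, y₃ ≡ 2 mod 3. n = 4×57×6 + 5×33×15 + 2×209×2 ≡ 290 mod 627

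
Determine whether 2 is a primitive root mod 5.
ord_5(2) divides 4. For each prime q|4: 2^{2}≡4, none ≡ 1. So 2 has order 4 and is a primitive root mod 5.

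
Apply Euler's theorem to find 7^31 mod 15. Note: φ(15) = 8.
By Euler: 7^{8} ≡ 1 mod 15 since gcd(7, 15) = 1. 31 = 3×8 + 7. So 7^{31} ≡ 7^{7} ≡ 13 mod 15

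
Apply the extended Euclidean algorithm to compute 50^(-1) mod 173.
Extended GCD: 50(45) + 173(-13) = 1. So 50^(-1) ≡ 45 mod 173. Verify: 50 × 45 = 2250 ≡ 1 mod 173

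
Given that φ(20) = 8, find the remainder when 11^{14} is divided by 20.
By Euler: 11^{8} ≡ 1 (mod 20) since gcd(11, 20) = 1. 14 = 1×8 + 6. So 11^{14} ≡ 11^{6} ≡ 1 (mod 20)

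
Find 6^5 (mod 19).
By repeated squaring (mod 19): 6^{1}≡6, 6^{2}≡17, 6^{4}≡4. Then 6^{5} = 6^{4+1} ≡ 4 × 6 ≡ 5 (mod 19)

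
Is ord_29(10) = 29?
Powers of 10 mod 29: 10^1≡10, 10^2≡13, 10^3≡14, 10^4≡24, 10^5≡8, 10^6≡22, 10^7≡17, 10^8≡25, 10^9≡18, 10^10≡6, 10^11≡2, 10^12≡20, 10^13≡26, 10^14≡28, 10^15≡19, 10^16≡16, 10^17≡15, 10^18≡5, 10^19≡21, 10^20≡7, 10^21≡12, 10^22≡4, 10^23≡11, 10^24≡23, 10^25≡27, 10^26≡9, 10^27≡3, 10^28≡1. Already 10^28≡1, so the order is 28 < 29. No, the actual order is 28.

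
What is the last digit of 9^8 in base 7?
Using Fermat: 9^{6} ≡ 1 mod 7. 8 ≡ 2 mod 6. So 9^{8} ≡ 9^{2} ≡ 4 mod 7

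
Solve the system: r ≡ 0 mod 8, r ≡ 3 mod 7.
M = 8 × 7 = 56. M₁ = 7, y₁ ≡ 7 mod 8. M₂ = 8, y₂ ≡ 1 mod 7. r = 0×7×7 + 3×8×1 ≡ 24 mod 56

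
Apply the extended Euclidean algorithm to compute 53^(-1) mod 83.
Extended GCD: 53(-36) + 83(23) = 1. So 53^(-1) ≡ -36 ≡ 47 mod 83. Verify: 53 × 47 = 2491 ≡ 1 mod 83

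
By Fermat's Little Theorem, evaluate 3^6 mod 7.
By Fermat's Little Theorem, 3^{6} ≡ 1 (mod 7) since 7 is prime and gcd(3, 7) = 1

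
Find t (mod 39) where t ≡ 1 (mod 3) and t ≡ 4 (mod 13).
M = 3 × 13 = 39. M₁ = 13, y₁ ≡ 1 (mod 3). M₂ = 3, y₂ ≡ 9 (mod 13). t = 1×13×1 + 4×3×9 ≡ 4 (mod 39)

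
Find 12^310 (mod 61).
Using Fermat: 12^{60} ≡ 1 (mod 61). 310 ≡ 10 (mod 60). So 12^{310} ≡ 12^{10} ≡ 47 (mod 61)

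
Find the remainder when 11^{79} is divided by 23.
By Fermat: 11^{22} ≡ 1 mod 23. 79 = 3×22 + 13. So 11^{79} ≡ 11^{13} ≡ 17 mod 23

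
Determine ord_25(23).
Powers of 23 mod 25: 23^1≡23, 23^2≡4, 23^3≡17, 23^4≡16, 23^5≡18, 23^6≡14, 23^7≡22, 23^8≡6, 23^9≡13, 23^10≡24, 23^11≡2, 23^12≡21, 23^13≡8, 23^14≡9, 23^15≡7, 23^16≡11, 23^17≡3, 23^18≡19, 23^19≡12, 23^20≡1. ord_25(23) = 20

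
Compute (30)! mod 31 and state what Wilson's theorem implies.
(30)! mod 31 = 30. Since this equals -1 mod 31, Wilson confirms 31 is prime.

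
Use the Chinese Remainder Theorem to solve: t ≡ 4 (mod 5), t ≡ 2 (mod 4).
M = 5 × 4 = 20. M₁ = 4, y₁ ≡ 4 (mod 5). M₂ = 5, y₂ ≡ 1 (mod 4). t = 4×4×4 + 2×5×1 ≡ 14 (mod 20)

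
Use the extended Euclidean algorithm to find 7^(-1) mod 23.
Extended GCD: 7(10) + 23(-3) = 1. So 7^(-1) ≡ 10 (mod 23). Verify: 7 × 10 = 70 ≡ 1 (mod 23)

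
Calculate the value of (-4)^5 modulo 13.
By repeated squaring mod 13: (-4)^{1}≡9, (-4)^{2}≡3, (-4)^{4}≡9. Then (-4)^{5} = (-4)^{4+1} ≡ 9 × 9 ≡ 3 mod 13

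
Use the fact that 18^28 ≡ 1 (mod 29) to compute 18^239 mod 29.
By Fermat: 18^{28} ≡ 1 (mod 29). 239 ≡ 15 (mod 28). So 18^{239} ≡ 18^{15} ≡ 11 (mod 29)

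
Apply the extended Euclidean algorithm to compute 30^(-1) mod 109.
Extended GCD: 30(40) + 109(-11) = 1. So 30^(-1) ≡ 40 (mod 109). Verify: 30 × 40 = 1200 ≡ 1 (mod 109)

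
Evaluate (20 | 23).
(20/23) = 20^{11} mod 23 = -1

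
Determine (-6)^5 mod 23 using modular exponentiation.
By repeated squaring (mod 23): (-6)^{1}≡17, (-6)^{2}≡13, (-6)^{4}≡8. Then (-6)^{5} = (-6)^{4+1} ≡ 8 × 17 ≡ 21 (mod 23)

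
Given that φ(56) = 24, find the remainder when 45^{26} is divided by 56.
By Euler: 45^{24} ≡ 1 mod 56 since gcd(45, 56) = 1. 26 = 1×24 + 2. So 45^{26} ≡ 45^{2} ≡ 9 mod 56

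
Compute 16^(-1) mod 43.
Since 43 is prime, by Fermat 16^(-1) ≡ 16^{41} ≡ 35 mod 43. Verify: 16 × 35 = 560 ≡ 1 mod 43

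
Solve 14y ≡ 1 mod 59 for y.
Since 59 is prime, by Fermat 14^(-1) ≡ 14^{57} ≡ 38 mod 59. Verify: 14 × 38 = 532 ≡ 1 mod 59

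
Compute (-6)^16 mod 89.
By repeated squaring mod 89: (-6)^{1}≡83, (-6)^{2}≡36, (-6)^{4}≡50, (-6)^{8}≡8, (-6)^{16}≡64. So (-6)^{16} ≡ 64 mod 89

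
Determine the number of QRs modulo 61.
For prime 61, there are (p-1)/2 = (61-1)/2 = 30 quadratic residues (excluding 0).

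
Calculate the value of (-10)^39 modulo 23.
Using Fermat: (-10)^{22} ≡ 1 (mod 23). 39 ≡ 17 (mod 22). So (-10)^{39} ≡ (-10)^{17} ≡ 6 (mod 23)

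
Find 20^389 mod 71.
Using Fermat: 20^{70} ≡ 1 mod 71. 389 ≡ 39 mod 70. So 20^{389} ≡ 20^{39} ≡ 37 mod 71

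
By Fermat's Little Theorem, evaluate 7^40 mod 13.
By Fermat: 7^{12} ≡ 1 mod 13. 40 = 3×12 + 4. So 7^{40} ≡ 7^{4} ≡ 9 mod 13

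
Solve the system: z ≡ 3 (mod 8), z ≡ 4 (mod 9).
M = 8 × 9 = 72. M₁ = 9, y₁ ≡ 1 (mod 8). M₂ = 8, y₂ ≡ 8 (mod 9). z = 3×9×1 + 4×8×8 ≡ 67 (mod 72)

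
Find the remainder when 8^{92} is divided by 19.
By Fermat: 8^{18} ≡ 1 mod 19. 92 = 5×18 + 2. So 8^{92} ≡ 8^{2} ≡ 7 mod 19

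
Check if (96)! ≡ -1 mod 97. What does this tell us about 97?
(96)! mod 97 = 96. Since this equals -1 mod 97, Wilson confirms 97 is prime.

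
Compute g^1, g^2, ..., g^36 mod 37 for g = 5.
5^1, 5^2, ..., 5^{36} mod 37: [5, 25, 14, 33, 17, 11, 18, 16, 6, 30, 2, 10, 13, 28, 29, 34, 22, 36, 32, 12, 23, 4, 20, 26, 19, 21, 31, 7, 35, 27, 24, 9, 8, 3, 15, 1]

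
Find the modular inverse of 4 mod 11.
Since 11 is prime, by Fermat 4^(-1) ≡ 4^{9} ≡ 3 mod 11. Verify: 4 × 3 = 12 ≡ 1 mod 11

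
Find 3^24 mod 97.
By repeated squaring mod 97: 3^{1}≡3, 3^{2}≡9, 3^{4}≡81, 3^{8}≡62, 3^{16}≡61. Then 3^{24} = 3^{16+8} ≡ 61 × 62 ≡ 96 mod 97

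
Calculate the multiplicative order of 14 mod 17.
Powers of 14 mod 17: 14^1≡14, 14^2≡9, 14^3≡7, 14^4≡13, 14^5≡12, 14^6≡15, 14^7≡6, 14^8≡16, 14^9≡3, 14^10≡8, 14^11≡10, 14^12≡4, 14^13≡5, 14^14≡2, 14^15≡11, 14^16≡1. So the order of 14 is 16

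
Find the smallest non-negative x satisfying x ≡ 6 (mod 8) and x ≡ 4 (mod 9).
M = 8 × 9 = 72. M₁ = 9, y₁ ≡ 1 (mod 8). M₂ = 8, y₂ ≡ 8 (mod 9). x = 6×9×1 + 4×8×8 ≡ 22 (mod 72)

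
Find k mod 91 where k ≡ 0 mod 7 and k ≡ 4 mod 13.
M = 7 × 13 = 91. M₁ = 13, y₁ ≡ 6 mod 7. M₂ = 7, y₂ ≡ 2 mod 13. k = 0×13×6 + 4×7×2 ≡ 56 mod 91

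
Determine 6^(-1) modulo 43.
Since 43 is prime, by Fermat 6^(-1) ≡ 6^{41} ≡ 36 (mod 43). Verify: 6 × 36 = 216 ≡ 1 (mod 43)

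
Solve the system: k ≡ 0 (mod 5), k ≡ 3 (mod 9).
M = 5 × 9 = 45. M₁ = 9, y₁ ≡ 4 (mod 5). M₂ = 5, y₂ ≡ 2 (mod 9). k = 0×9×4 + 3×5×2 ≡ 30 (mod 45)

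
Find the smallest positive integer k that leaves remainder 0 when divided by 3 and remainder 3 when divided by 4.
M = 3 × 4 = 12. M₁ = 4, y₁ ≡ 1 (mod 3). M₂ = 3, y₂ ≡ 3 (mod 4). k = 0×4×1 + 3×3×3 ≡ 3 (mod 12)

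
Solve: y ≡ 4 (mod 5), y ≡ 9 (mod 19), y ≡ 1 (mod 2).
M = 5 × 19 × 2 = 190. M₁ = 38, y₁ ≡ 2 (mod 5). M₂ = 10, y₂ ≡ 2 (mod 19). M₃ = 95, y₃ ≡ 1 (mod 2). y = 4×38×2 + 9×10×2 + 1×95×1 ≡ 9 (mod 190)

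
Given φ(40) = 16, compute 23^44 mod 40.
By Euler: 23^{16} ≡ 1 (mod 40) since gcd(23, 40) = 1. 44 = 2×16 + 12. So 23^{44} ≡ 23^{12} ≡ 1 (mod 40)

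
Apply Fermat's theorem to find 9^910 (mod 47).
By Fermat: 9^{46} ≡ 1 (mod 47). 910 ≡ 36 (mod 46). So 9^{910} ≡ 9^{36} ≡ 27 (mod 47)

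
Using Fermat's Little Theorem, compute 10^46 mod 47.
By Fermat's Little Theorem, 10^{46} ≡ 1 (mod 47) since 47 is prime and gcd(10, 47) = 1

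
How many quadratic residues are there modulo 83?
The squaring map on Z_83* is 2-to-1, so there are (82)/2 = 41 QRs.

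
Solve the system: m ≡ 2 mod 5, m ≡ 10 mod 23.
M = 5 × 23 = 115. M₁ = 23, y₁ ≡ 2 mod 5. M₂ = 5, y₂ ≡ 14 mod 23. m = 2×23×2 + 10×5×14 ≡ 102 mod 115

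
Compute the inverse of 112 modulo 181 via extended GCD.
Extended GCD: 112(-21) + 181(13) = 1. So 112^(-1) ≡ -21 ≡ 160 (mod 181). Verify: 112 × 160 = 17920 ≡ 1 (mod 181)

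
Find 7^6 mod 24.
By repeated squaring mod 24: 7^{1}≡7, 7^{2}≡1, 7^{4}≡1. Then 7^{6} = 7^{4+2} ≡ 1 × 1 ≡ 1 mod 24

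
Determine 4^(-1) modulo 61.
Since 61 is prime, by Fermat 4^(-1) ≡ 4^{59} ≡ 46 (mod 61). Verify: 4 × 46 = 184 ≡ 1 (mod 61)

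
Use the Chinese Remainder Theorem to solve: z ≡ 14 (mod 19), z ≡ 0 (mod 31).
M = 19 × 31 = 589. M₁ = 31, y₁ ≡ 8 (mod 19). M₂ = 19, y₂ ≡ 18 (mod 31). z = 14×31×8 + 0×19×18 ≡ 527 (mod 589)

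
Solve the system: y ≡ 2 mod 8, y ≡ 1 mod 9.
M = 8 × 9 = 72. M₁ = 9, y₁ ≡ 1 mod 8. M₂ = 8, y₂ ≡ 8 mod 9. y = 2×9×1 + 1×8×8 ≡ 10 mod 72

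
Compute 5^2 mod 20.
5^{2} = 25 ≡ 5 (mod 20)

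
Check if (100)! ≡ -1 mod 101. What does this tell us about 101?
(100)! mod 101 = 100. Since this equals -1 mod 101, Wilson confirms 101 is prime.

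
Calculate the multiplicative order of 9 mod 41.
Powers of 9 mod 41: 9^1≡9, 9^2≡40, 9^3≡32, 9^4≡1. Order = 4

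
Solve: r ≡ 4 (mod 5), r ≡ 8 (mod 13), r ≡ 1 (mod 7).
M = 5 × 13 × 7 = 455. M₁ = 91, y₁ ≡ 1 (mod 5). M₂ = 35, y₂ ≡ 3 (mod 13). M₃ = 65, y₃ ≡ 4 (mod 7). r = 4×91×1 + 8×35×3 + 1×65×4 ≡ 99 (mod 455)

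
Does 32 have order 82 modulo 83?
ord_83(32) divides 82. For each prime q|82: 32^{41}≡82, 32^{2}≡28, none ≡ 1. So 32 has order 82 and is a primitive root mod 83.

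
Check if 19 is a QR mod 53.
By Euler's criterion: 19^{26} ≡ 52 (mod 53). Since this equals -1 (≡ 52), 19 is not a QR.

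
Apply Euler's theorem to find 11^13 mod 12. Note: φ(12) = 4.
By Euler: 11^{4} ≡ 1 mod 12 since gcd(11, 12) = 1. 13 = 3×4 + 1. So 11^{13} ≡ 11^{1} ≡ 11 mod 12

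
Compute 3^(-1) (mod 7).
Since 7 is prime, by Fermat 3^(-1) ≡ 3^{5} ≡ 5 (mod 7). Verify: 3 × 5 = 15 ≡ 1 (mod 7)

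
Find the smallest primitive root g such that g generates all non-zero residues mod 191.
g = 19. For each prime q|190: 19^{95}≡190, 19^{38}≡39, 19^{10}≡52, none ≡ 1, so ord_191(19) = 190 and 19 is a primitive root.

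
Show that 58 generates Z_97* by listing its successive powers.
58^1, 58^2, ..., 58^{96} mod 97: [58, 66, 45, 88, 60, 85, 80, 81, 42, 11, 56, 47, 10, 95, 78, 62, 7, 18, 74, 24, 34, 32, 13, 75, 82, 3, 77, 4, 38, 70, 83, 61, 46, 49, 29, 33, 71, 44, 30, 91, 40, 89, 21, 54, 28, 72, 5, 96, 39, 31, 52, 9, 37, 12, 17, 16, 55, 86, 41, 50, 87, 2, 19, 35, 90, 79, 23, 73, 63, 65, 84, 22, 15, 94, 20, 93, 59, 27, 14, 36, 51, 48, 68, 64, 26, 53, 67, 6, 57, 8, 76, 43, 69, 25, 92, 1]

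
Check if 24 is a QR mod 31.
By Euler's criterion: 24^{15} ≡ 30 mod 31. Since this equals -1 (≡ 30), 24 is not a QR.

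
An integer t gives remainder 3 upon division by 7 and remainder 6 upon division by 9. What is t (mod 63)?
M = 7 × 9 = 63. M₁ = 9, y₁ ≡ 4 (mod 7). M₂ = 7, y₂ ≡ 4 (mod 9). t = 3×9×4 + 6×7×4 ≡ 24 (mod 63)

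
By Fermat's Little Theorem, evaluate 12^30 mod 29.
By Fermat: 12^{28} ≡ 1 (mod 29). So 12^{30} = 12^{28} · 12^{2} ≡ 12^{2} ≡ 28 (mod 29)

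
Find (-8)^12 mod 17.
By repeated squaring mod 17: (-8)^{1}≡9, (-8)^{2}≡13, (-8)^{4}≡16, (-8)^{8}≡1. Then (-8)^{12} = (-8)^{8+4} ≡ 1 × 16 ≡ 16 mod 17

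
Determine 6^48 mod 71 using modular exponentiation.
By repeated squaring (mod 71): 6^{1}≡6, 6^{2}≡36, 6^{4}≡18, 6^{8}≡40, 6^{16}≡38, 6^{32}≡24. Then 6^{48} = 6^{32+16} ≡ 24 × 38 ≡ 60 (mod 71)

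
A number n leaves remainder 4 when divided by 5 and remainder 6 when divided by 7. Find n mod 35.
M = 5 × 7 = 35. M₁ = 7, y₁ ≡ 3 mod 5. M₂ = 5, y₂ ≡ 3 mod 7. n = 4×7×3 + 6×5×3 ≡ 34 mod 35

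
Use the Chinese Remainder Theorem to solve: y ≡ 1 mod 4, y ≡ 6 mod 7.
M = 4 × 7 = 28. M₁ = 7, y₁ ≡ 3 mod 4. M₂ = 4, y₂ ≡ 2 mod 7. y = 1×7×3 + 6×4×2 ≡ 13 mod 28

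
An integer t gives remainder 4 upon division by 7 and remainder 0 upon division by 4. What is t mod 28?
M = 7 × 4 = 28. M₁ = 4, y₁ ≡ 2 mod 7. M₂ = 7, y₂ ≡ 3 mod 4. t = 4×4×2 + 0×7×3 ≡ 4 mod 28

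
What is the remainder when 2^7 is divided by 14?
By repeated squaring (mod 14): 2^{1}≡2, 2^{2}≡4, 2^{4}≡2. Then 2^{7} = 2^{4+2+1} ≡ 2 × 4 × 2 ≡ 2 (mod 14)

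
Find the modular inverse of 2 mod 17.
Since 17 is prime, by Fermat 2^(-1) ≡ 2^{15} ≡ 9 mod 17. Verify: 2 × 9 = 18 ≡ 1 mod 17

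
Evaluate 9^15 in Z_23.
By repeated squaring (mod 23): 9^{1}≡9, 9^{2}≡12, 9^{4}≡6, 9^{8}≡13. Then 9^{15} = 9^{8+4+2+1} ≡ 13 × 6 × 12 × 9 ≡ 6 (mod 23)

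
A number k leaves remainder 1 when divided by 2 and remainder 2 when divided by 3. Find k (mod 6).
M = 2 × 3 = 6. M₁ = 3, y₁ ≡ 1 (mod 2). M₂ = 2, y₂ ≡ 2 (mod 3). k = 1×3×1 + 2×2×2 ≡ 5 (mod 6)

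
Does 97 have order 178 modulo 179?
ord_179(97) divides 178. For each prime q|178: 97^{89}≡178, 97^{2}≡101, none ≡ 1. So 97 has order 178 and is a primitive root mod 179.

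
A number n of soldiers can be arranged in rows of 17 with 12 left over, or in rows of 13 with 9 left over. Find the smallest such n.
M = 17 × 13 = 221. M₁ = 13, y₁ ≡ 4 (mod 17). M₂ = 17, y₂ ≡ 10 (mod 13). n = 12×13×4 + 9×17×10 ≡ 165 (mod 221)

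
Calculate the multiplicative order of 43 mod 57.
Powers of 43 mod 57: 43^1≡43, 43^2≡25, 43^3≡49, 43^4≡55, 43^5≡28, 43^6≡7, 43^7≡16, 43^8≡4, 43^9≡1. So the order of 43 is 9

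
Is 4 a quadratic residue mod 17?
By Euler's criterion: 4^{8} ≡ 1 (mod 17). Since this equals 1, 4 is a QR.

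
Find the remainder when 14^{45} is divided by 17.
By Fermat: 14^{16} ≡ 1 (mod 17). 45 = 2×16 + 13. So 14^{45} ≡ 14^{13} ≡ 5 (mod 17)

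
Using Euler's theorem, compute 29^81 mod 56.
By Euler: 29^{24} ≡ 1 (mod 56) since gcd(29, 56) = 1. 81 = 3×24 + 9. So 29^{81} ≡ 29^{9} ≡ 29 (mod 56)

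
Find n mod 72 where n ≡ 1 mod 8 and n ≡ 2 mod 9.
M = 8 × 9 = 72. M₁ = 9, y₁ ≡ 1 mod 8. M₂ = 8, y₂ ≡ 8 mod 9. n = 1×9×1 + 2×8×8 ≡ 65 mod 72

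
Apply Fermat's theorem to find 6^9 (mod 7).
By Fermat: 6^{6} ≡ 1 (mod 7). So 6^{9} = 6^{6} · 6^{3} ≡ 6^{3} ≡ 6 (mod 7)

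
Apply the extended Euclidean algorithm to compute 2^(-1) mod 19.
Extended GCD: 2(-9) + 19(1) = 1. So 2^(-1) ≡ -9 ≡ 10 (mod 19). Verify: 2 × 10 = 20 ≡ 1 (mod 19)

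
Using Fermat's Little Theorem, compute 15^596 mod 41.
By Fermat: 15^{40} ≡ 1 mod 41. 596 ≡ 36 mod 40. So 15^{596} ≡ 15^{36} ≡ 4 mod 41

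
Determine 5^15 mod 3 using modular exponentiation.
Using Fermat: 5^{2} ≡ 1 mod 3. 15 ≡ 1 mod 2. So 5^{15} ≡ 5^{1} ≡ 2 mod 3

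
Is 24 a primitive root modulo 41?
ord_41(24) divides 40. For each prime q|40: 24^{20}≡40, 24^{8}≡16, none ≡ 1. So 24 has order 40 and is a primitive root mod 41.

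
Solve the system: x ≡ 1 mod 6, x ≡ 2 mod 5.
M = 6 × 5 = 30. M₁ = 5, y₁ ≡ 5 mod 6. M₂ = 6, y₂ ≡ 1 mod 5. x = 1×5×5 + 2×6×1 ≡ 7 mod 30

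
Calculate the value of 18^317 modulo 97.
Using Fermat: 18^{96} ≡ 1 (mod 97). 317 ≡ 29 (mod 96). So 18^{317} ≡ 18^{29} ≡ 89 (mod 97)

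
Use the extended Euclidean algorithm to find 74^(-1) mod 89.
Extended GCD: 74(-6) + 89(5) = 1. So 74^(-1) ≡ -6 ≡ 83 (mod 89). Verify: 74 × 83 = 6142 ≡ 1 (mod 89)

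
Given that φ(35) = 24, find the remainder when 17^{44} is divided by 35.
By Euler: 17^{24} ≡ 1 (mod 35) since gcd(17, 35) = 1. 44 = 1×24 + 20. So 17^{44} ≡ 17^{20} ≡ 16 (mod 35)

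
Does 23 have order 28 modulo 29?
23^{7} ≡ 1 (mod 29) and 7 < 28, so ord_29(23) = 7 ≠ 28 and 23 is not a primitive root.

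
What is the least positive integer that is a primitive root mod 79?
g = 3. Powers: [3, 9, 27, 2, 6, 18, 54, 4, 12, ...] generates all 78 non-zero residues.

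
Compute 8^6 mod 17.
By repeated squaring (mod 17): 8^{1}≡8, 8^{2}≡13, 8^{4}≡16. Then 8^{6} = 8^{4+2} ≡ 16 × 13 ≡ 4 (mod 17)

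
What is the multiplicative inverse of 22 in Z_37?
Since 37 is prime, by Fermat 22^(-1) ≡ 22^{35} ≡ 32 (mod 37). Verify: 22 × 32 = 704 ≡ 1 (mod 37)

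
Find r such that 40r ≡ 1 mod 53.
Since 53 is prime, by Fermat 40^(-1) ≡ 40^{51} ≡ 4 mod 53. Verify: 40 × 4 = 160 ≡ 1 mod 53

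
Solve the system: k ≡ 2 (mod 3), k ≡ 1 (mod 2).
M = 3 × 2 = 6. M₁ = 2, y₁ ≡ 2 (mod 3). M₂ = 3, y₂ ≡ 1 (mod 2). k = 2×2×2 + 1×3×1 ≡ 5 (mod 6)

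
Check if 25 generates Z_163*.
25^{27} ≡ 1 (mod 163) and 27 < 162, so ord_163(25) = 27 ≠ 162 and 25 is not a primitive root.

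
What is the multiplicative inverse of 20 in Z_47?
Since 47 is prime, by Fermat 20^(-1) ≡ 20^{45} ≡ 40 (mod 47). Verify: 20 × 40 = 800 ≡ 1 (mod 47)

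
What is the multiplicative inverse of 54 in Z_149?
Since 149 is prime, by Fermat 54^(-1) ≡ 54^{147} ≡ 69 (mod 149). Verify: 54 × 69 = 3726 ≡ 1 (mod 149)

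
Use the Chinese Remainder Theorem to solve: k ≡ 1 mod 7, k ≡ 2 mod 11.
M = 7 × 11 = 77. M₁ = 11, y₁ ≡ 2 mod 7. M₂ = 7, y₂ ≡ 8 mod 11. k = 1×11×2 + 2×7×8 ≡ 57 mod 77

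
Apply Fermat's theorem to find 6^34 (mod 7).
By Fermat: 6^{6} ≡ 1 (mod 7). 34 = 5×6 + 4. So 6^{34} ≡ 6^{4} ≡ 1 (mod 7)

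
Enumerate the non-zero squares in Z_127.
Squares in Z_127*: {1, 2, 4, 8, 9, 11, 13, 15, 16, 17, 18, 19, 21, 22, 25, 26, 30, 31, 32, 34, 35, 36, 37, 38, 41, 42, 44, 47, 49, 50, 52, 60, 61, 62, 64, 68, 69, 70, 71, 72, 73, 74, 76, 79, 81, 82, 84, 87, 88, 94, 98, 99, 100, 103, 104, 107, 113, 115, 117, 120, 121, 122, 124}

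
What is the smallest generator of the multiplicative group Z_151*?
g = 6. For each prime q|150: 6^{75}≡150, 6^{50}≡32, 6^{30}≡59, none ≡ 1, so ord_151(6) = 150 and 6 is a primitive root.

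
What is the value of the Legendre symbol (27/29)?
(27/29) = 27^{14} mod 29 = -1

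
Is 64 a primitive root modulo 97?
64^{8} ≡ 1 mod 97 and 8 < 96, so ord_97(64) = 8 ≠ 96 and 64 is not a primitive root.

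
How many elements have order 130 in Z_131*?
A prime p has φ(p-1) primitive roots; here φ(130) = 48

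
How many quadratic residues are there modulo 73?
Exactly half the non-zero residues mod a prime are QRs: (73-1)/2 = 36.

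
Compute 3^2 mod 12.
3^{2} = 9 ≡ 9 (mod 12)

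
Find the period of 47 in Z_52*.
Powers of 47 mod 52: 47^1≡47, 47^2≡25, 47^3≡31, 47^4≡1. ord_52(47) = 4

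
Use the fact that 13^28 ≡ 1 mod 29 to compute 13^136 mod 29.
By Fermat: 13^{28} ≡ 1 mod 29. 136 = 4×28 + 24. So 13^{136} ≡ 13^{24} ≡ 7 mod 29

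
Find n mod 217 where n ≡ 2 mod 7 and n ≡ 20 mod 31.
M = 7 × 31 = 217. M₁ = 31, y₁ ≡ 5 mod 7. M₂ = 7, y₂ ≡ 9 mod 31. n = 2×31×5 + 20×7×9 ≡ 51 mod 217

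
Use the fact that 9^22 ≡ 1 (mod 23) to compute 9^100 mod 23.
By Fermat: 9^{22} ≡ 1 (mod 23). 100 = 4×22 + 12. So 9^{100} ≡ 9^{12} ≡ 9 (mod 23)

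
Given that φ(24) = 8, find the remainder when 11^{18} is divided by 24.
By Euler: 11^{8} ≡ 1 mod 24 since gcd(11, 24) = 1. 18 = 2×8 + 2. So 11^{18} ≡ 11^{2} ≡ 1 mod 24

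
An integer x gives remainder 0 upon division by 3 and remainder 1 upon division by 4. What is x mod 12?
M = 3 × 4 = 12. M₁ = 4, y₁ ≡ 1 mod 3. M₂ = 3, y₂ ≡ 3 mod 4. x = 0×4×1 + 1×3×3 ≡ 9 mod 12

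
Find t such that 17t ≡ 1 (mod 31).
Since 31 is prime, by Fermat 17^(-1) ≡ 17^{29} ≡ 11 (mod 31). Verify: 17 × 11 = 187 ≡ 1 (mod 31)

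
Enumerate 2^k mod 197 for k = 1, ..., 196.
2^1, 2^2, ..., 2^{196} mod 197: [2, 4, 8, 16, 32, 64, 128, 59, 118, 39, 78, 156, 115, 33, 66, 132, 67, 134, 71, 142, 87, 174, 151, 105, 13, 26, 52, 104, 11, 22, 44, 88, 176, 155, 113, 29, 58, 116, 35, 70, 140, 83, 166, 135, 73, 146, 95, 190, 183, 169, 141, 85, 170, 143, 89, 178, 159, 121, 45, 90, 180, 163, 129, 61, 122, 47, 94, 188, 179, 161, 125, 53, 106, 15, 30, 60, 120, 43, 86, 172, 147, 97, 194, 191, 185, 173, 149, 101, 5, 10, 20, 40, 80, 160, 123, 49, 98, 196, 195, 193, 189, 181, 165, 133, 69, 138, 79, 158, 119, 41, 82, 164, 131, 65, 130, 63, 126, 55, 110, 23, 46, 92, 184, 171, 145, 93, 186, 175, 153, 109, 21, 42, 84, 168, 139, 81, 162, 127, 57, 114, 31, 62, 124, 51, 102, 7, 14, 28, 56, 112, 27, 54, 108, 19, 38, 76, 152, 107, 17, 34, 68, 136, 75, 150, 103, 9, 18, 36, 72, 144, 91, 182, 167, 137, 77, 154, 111, 25, 50, 100, 3, 6, 12, 24, 48, 96, 192, 187, 177, 157, 117, 37, 74, 148, 99, 1]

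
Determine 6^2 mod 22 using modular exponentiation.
6^{2} = 36 ≡ 14 mod 22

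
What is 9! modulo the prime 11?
(10)! = (9)! × (10) ≡ -1 mod 11. So (9)! ≡ -1 × (10)^(-1) ≡ (-1)×(-1) = 1 mod 11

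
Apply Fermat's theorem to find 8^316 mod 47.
By Fermat: 8^{46} ≡ 1 mod 47. 316 ≡ 40 mod 46. So 8^{316} ≡ 8^{40} ≡ 32 mod 47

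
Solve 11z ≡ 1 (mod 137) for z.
Since 137 is prime, by Fermat 11^(-1) ≡ 11^{135} ≡ 25 (mod 137). Verify: 11 × 25 = 275 ≡ 1 (mod 137)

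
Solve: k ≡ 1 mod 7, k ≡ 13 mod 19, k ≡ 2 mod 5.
M = 7 × 19 × 5 = 665. M₁ = 95, y₁ ≡ 2 mod 7. M₂ = 35, y₂ ≡ 6 mod 19. M₃ = 133, y₃ ≡ 2 mod 5. k = 1×95×2 + 13×35×6 + 2×133×2 ≡ 127 mod 665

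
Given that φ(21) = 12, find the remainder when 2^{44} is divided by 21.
By Euler: 2^{12} ≡ 1 mod 21 since gcd(2, 21) = 1. 44 = 3×12 + 8. So 2^{44} ≡ 2^{8} ≡ 4 mod 21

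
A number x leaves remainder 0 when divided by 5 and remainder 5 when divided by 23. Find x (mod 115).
M = 5 × 23 = 115. M₁ = 23, y₁ ≡ 2 (mod 5). M₂ = 5, y₂ ≡ 14 (mod 23). x = 0×23×2 + 5×5×14 ≡ 5 (mod 115)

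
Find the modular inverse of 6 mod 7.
Since 7 is prime, by Fermat 6^(-1) ≡ 6^{5} ≡ 6 mod 7. Verify: 6 × 6 = 36 ≡ 1 mod 7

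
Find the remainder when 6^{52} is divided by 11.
By Fermat: 6^{10} ≡ 1 (mod 11). 52 = 5×10 + 2. So 6^{52} ≡ 6^{2} ≡ 3 (mod 11)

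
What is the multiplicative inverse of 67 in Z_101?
Since 101 is prime, by Fermat 67^(-1) ≡ 67^{99} ≡ 98 mod 101. Verify: 67 × 98 = 6566 ≡ 1 mod 101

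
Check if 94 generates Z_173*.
ord_173(94) divides 172. For each prime q|172: 94^{86}≡172, 94^{4}≡169, none ≡ 1. So 94 has order 172 and is a primitive root mod 173.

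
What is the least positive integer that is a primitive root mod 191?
g = 19. For each prime q|190: 19^{95}≡190, 19^{38}≡39, 19^{10}≡52, none ≡ 1, so ord_191(19) = 190 and 19 is a primitive root.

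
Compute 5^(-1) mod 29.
Since 29 is prime, by Fermat 5^(-1) ≡ 5^{27} ≡ 6 mod 29. Verify: 5 × 6 = 30 ≡ 1 mod 29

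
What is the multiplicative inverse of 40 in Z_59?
Since 59 is prime, by Fermat 40^(-1) ≡ 40^{57} ≡ 31 (mod 59). Verify: 40 × 31 = 1240 ≡ 1 (mod 59)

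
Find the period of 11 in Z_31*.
Powers of 11 mod 31: 11^1≡11, 11^2≡28, 11^3≡29, 11^4≡9, 11^5≡6, 11^6≡4, 11^7≡13, 11^8≡19, 11^9≡23, 11^10≡5, 11^11≡24, 11^12≡16, 11^13≡21, 11^14≡14, 11^15≡30, 11^16≡20, 11^17≡3, 11^18≡2, 11^19≡22, 11^20≡25, 11^21≡27, 11^22≡18, 11^23≡12, 11^24≡8, 11^25≡26, 11^26≡7, 11^27≡15, 11^28≡10, 11^29≡17, 11^30≡1. So the order of 11 is 30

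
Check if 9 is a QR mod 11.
By Euler's criterion: 9^{5} ≡ 1 mod 11. Since this equals 1, 9 is a QR.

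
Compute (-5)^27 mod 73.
By repeated squaring (mod 73): (-5)^{1}≡68, (-5)^{2}≡25, (-5)^{4}≡41, (-5)^{8}≡2, (-5)^{16}≡4. Then (-5)^{27} = (-5)^{16+8+2+1} ≡ 4 × 2 × 25 × 68 ≡ 22 (mod 73)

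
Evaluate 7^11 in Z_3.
Using Fermat: 7^{2} ≡ 1 (mod 3). 11 ≡ 1 (mod 2). So 7^{11} ≡ 7^{1} ≡ 1 (mod 3)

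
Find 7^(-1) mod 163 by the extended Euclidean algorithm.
Extended GCD: 7(70) + 163(-3) = 1. So 7^(-1) ≡ 70 mod 163. Verify: 7 × 70 = 490 ≡ 1 mod 163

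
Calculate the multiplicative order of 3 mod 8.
Powers of 3 mod 8: 3^1≡3, 3^2≡1. So the order of 3 is 2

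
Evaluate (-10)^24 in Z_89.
By repeated squaring (mod 89): (-10)^{1}≡79, (-10)^{2}≡11, (-10)^{4}≡32, (-10)^{8}≡45, (-10)^{16}≡67. Then (-10)^{24} = (-10)^{16+8} ≡ 67 × 45 ≡ 78 (mod 89)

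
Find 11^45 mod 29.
Using Fermat: 11^{28} ≡ 1 mod 29. 45 ≡ 17 mod 28. So 11^{45} ≡ 11^{17} ≡ 3 mod 29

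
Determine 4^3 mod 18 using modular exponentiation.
4^{3} = 64 ≡ 10 (mod 18)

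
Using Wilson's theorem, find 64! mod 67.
(66)! = (64)! × (65) × (66) ≡ -1 mod 67. So (64)! ≡ -1 × [(66)(65)]^(-1) ≡ 33 mod 67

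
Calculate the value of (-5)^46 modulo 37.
Using Fermat: (-5)^{36} ≡ 1 mod 37. 46 ≡ 10 mod 36. So (-5)^{46} ≡ (-5)^{10} ≡ 30 mod 37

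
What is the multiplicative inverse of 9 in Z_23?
Since 23 is prime, by Fermat 9^(-1) ≡ 9^{21} ≡ 18 (mod 23). Verify: 9 × 18 = 162 ≡ 1 (mod 23)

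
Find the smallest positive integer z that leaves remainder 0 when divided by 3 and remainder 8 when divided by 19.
M = 3 × 19 = 57. M₁ = 19, y₁ ≡ 1 (mod 3). M₂ = 3, y₂ ≡ 13 (mod 19). z = 0×19×1 + 8×3×13 ≡ 27 (mod 57)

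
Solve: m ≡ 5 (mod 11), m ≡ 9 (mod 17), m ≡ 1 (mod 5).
M = 11 × 17 × 5 = 935. M₁ = 85, y₁ ≡ 7 (mod 11). M₂ = 55, y₂ ≡ 13 (mod 17). M₃ = 187, y₃ ≡ 3 (mod 5). m = 5×85×7 + 9×55×13 + 1×187×3 ≡ 621 (mod 935)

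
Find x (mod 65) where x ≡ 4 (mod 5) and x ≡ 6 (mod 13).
M = 5 × 13 = 65. M₁ = 13, y₁ ≡ 2 (mod 5). M₂ = 5, y₂ ≡ 8 (mod 13). x = 4×13×2 + 6×5×8 ≡ 19 (mod 65)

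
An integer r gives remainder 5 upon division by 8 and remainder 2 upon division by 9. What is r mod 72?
M = 8 × 9 = 72. M₁ = 9, y₁ ≡ 1 mod 8. M₂ = 8, y₂ ≡ 8 mod 9. r = 5×9×1 + 2×8×8 ≡ 29 mod 72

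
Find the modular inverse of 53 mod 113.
Since 113 is prime, by Fermat 53^(-1) ≡ 53^{111} ≡ 32 (mod 113). Verify: 53 × 32 = 1696 ≡ 1 (mod 113)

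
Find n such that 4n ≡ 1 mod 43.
Since 43 is prime, by Fermat 4^(-1) ≡ 4^{41} ≡ 11 mod 43. Verify: 4 × 11 = 44 ≡ 1 mod 43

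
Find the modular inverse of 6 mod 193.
Since 193 is prime, by Fermat 6^(-1) ≡ 6^{191} ≡ 161 (mod 193). Verify: 6 × 161 = 966 ≡ 1 (mod 193)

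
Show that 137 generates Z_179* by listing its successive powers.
137^1, 137^2, ..., 137^{178} mod 179: [137, 153, 18, 139, 69, 145, 175, 168, 104, 107, 160, 82, 136, 16, 44, 121, 109, 76, 30, 172, 115, 3, 53, 101, 54, 59, 28, 77, 167, 146, 133, 142, 122, 67, 50, 48, 132, 5, 148, 49, 90, 158, 166, 9, 159, 124, 162, 177, 84, 52, 143, 80, 41, 68, 8, 22, 150, 144, 38, 15, 86, 147, 91, 116, 140, 27, 119, 14, 128, 173, 73, 156, 71, 61, 123, 25, 24, 66, 92, 74, 114, 45, 79, 83, 94, 169, 62, 81, 178, 42, 26, 161, 40, 110, 34, 4, 11, 75, 72, 19, 97, 43, 163, 135, 58, 70, 103, 149, 7, 64, 176, 126, 78, 125, 120, 151, 102, 12, 33, 46, 37, 57, 112, 129, 131, 47, 174, 31, 130, 89, 21, 13, 170, 20, 55, 17, 2, 95, 127, 36, 99, 138, 111, 171, 157, 29, 35, 141, 164, 93, 32, 88, 63, 39, 152, 60, 165, 51, 6, 106, 23, 108, 118, 56, 154, 155, 113, 87, 105, 65, 134, 100, 96, 85, 10, 117, 98, 1]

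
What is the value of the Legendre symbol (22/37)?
(22/37) = 22^{18} mod 37 = -1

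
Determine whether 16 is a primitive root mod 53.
16^{13} ≡ 1 (mod 53) and 13 < 52, so ord_53(16) = 13 ≠ 52 and 16 is not a primitive root.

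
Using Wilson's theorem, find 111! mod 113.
(112)! = (111)! × (112) ≡ -1 mod 113. So (111)! ≡ -1 × (112)^(-1) ≡ (-1)×(-1) = 1 mod 113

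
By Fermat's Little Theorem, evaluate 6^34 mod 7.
By Fermat: 6^{6} ≡ 1 (mod 7). 34 = 5×6 + 4. So 6^{34} ≡ 6^{4} ≡ 1 (mod 7)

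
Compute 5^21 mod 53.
By repeated squaring (mod 53): 5^{1}≡5, 5^{2}≡25, 5^{4}≡42, 5^{8}≡15, 5^{16}≡13. Then 5^{21} = 5^{16+4+1} ≡ 13 × 42 × 5 ≡ 27 (mod 53)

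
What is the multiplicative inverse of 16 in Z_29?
Since 29 is prime, by Fermat 16^(-1) ≡ 16^{27} ≡ 20 mod 29. Verify: 16 × 20 = 320 ≡ 1 mod 29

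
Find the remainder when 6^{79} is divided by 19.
By Fermat: 6^{18} ≡ 1 mod 19. 79 = 4×18 + 7. So 6^{79} ≡ 6^{7} ≡ 9 mod 19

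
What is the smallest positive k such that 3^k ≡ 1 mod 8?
Powers of 3 mod 8: 3^1≡3, 3^2≡1. Order = 2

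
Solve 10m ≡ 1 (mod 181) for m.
Since 181 is prime, by Fermat 10^(-1) ≡ 10^{179} ≡ 163 (mod 181). Verify: 10 × 163 = 1630 ≡ 1 (mod 181)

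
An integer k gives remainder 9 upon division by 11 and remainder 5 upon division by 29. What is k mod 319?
M = 11 × 29 = 319. M₁ = 29, y₁ ≡ 8 mod 11. M₂ = 11, y₂ ≡ 8 mod 29. k = 9×29×8 + 5×11×8 ≡ 295 mod 319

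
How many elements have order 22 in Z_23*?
Number of primitive roots mod 23 = φ(p-1) = φ(22) = 10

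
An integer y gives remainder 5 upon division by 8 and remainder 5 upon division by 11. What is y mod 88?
M = 8 × 11 = 88. M₁ = 11, y₁ ≡ 3 mod 8. M₂ = 8, y₂ ≡ 7 mod 11. y = 5×11×3 + 5×8×7 ≡ 5 mod 88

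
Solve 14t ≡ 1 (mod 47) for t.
Since 47 is prime, by Fermat 14^(-1) ≡ 14^{45} ≡ 37 (mod 47). Verify: 14 × 37 = 518 ≡ 1 (mod 47)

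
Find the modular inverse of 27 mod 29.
Since 29 is prime, by Fermat 27^(-1) ≡ 27^{27} ≡ 14 mod 29. Verify: 27 × 14 = 378 ≡ 1 mod 29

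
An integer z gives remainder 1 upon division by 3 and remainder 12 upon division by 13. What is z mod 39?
M = 3 × 13 = 39. M₁ = 13, y₁ ≡ 1 mod 3. M₂ = 3, y₂ ≡ 9 mod 13. z = 1×13×1 + 12×3×9 ≡ 25 mod 39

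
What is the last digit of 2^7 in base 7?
Using Fermat: 2^{6} ≡ 1 mod 7. 7 ≡ 1 mod 6. So 2^{7} ≡ 2^{1} ≡ 2 mod 7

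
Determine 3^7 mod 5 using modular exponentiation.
Using Fermat: 3^{4} ≡ 1 mod 5. 7 ≡ 3 mod 4. So 3^{7} ≡ 3^{3} ≡ 2 mod 5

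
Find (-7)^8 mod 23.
By repeated squaring mod 23: (-7)^{1}≡16, (-7)^{2}≡3, (-7)^{4}≡9, (-7)^{8}≡12. So (-7)^{8} ≡ 12 mod 23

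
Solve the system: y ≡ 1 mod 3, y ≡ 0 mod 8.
M = 3 × 8 = 24. M₁ = 8, y₁ ≡ 2 mod 3. M₂ = 3, y₂ ≡ 3 mod 8. y = 1×8×2 + 0×3×3 ≡ 16 mod 24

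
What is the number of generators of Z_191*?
There are φ(191-1) = φ(190) = 72 primitive roots modulo 191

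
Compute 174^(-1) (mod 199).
Since 199 is prime, by Fermat 174^(-1) ≡ 174^{197} ≡ 191 (mod 199). Verify: 174 × 191 = 33234 ≡ 1 (mod 199)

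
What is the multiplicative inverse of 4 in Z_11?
Since 11 is prime, by Fermat 4^(-1) ≡ 4^{9} ≡ 3 mod 11. Verify: 4 × 3 = 12 ≡ 1 mod 11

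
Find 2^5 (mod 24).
By repeated squaring (mod 24): 2^{1}≡2, 2^{2}≡4, 2^{4}≡16. Then 2^{5} = 2^{4+1} ≡ 16 × 2 ≡ 8 (mod 24)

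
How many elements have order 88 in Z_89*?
There are φ(89-1) = φ(88) = 40 primitive roots modulo 89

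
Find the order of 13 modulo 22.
Powers of 13 mod 22: 13^1≡13, 13^2≡15, 13^3≡19, 13^4≡5, 13^5≡21, 13^6≡9, 13^7≡7, 13^8≡3, 13^9≡17, 13^10≡1. ord_22(13) = 10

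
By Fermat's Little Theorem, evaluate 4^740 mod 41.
By Fermat: 4^{40} ≡ 1 (mod 41). 740 ≡ 20 (mod 40). So 4^{740} ≡ 4^{20} ≡ 1 (mod 41)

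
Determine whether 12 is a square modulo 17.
By Euler's criterion: 12^{8} ≡ 16 mod 17. Since this equals -1 (≡ 16), 12 is not a QR.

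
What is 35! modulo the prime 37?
(36)! = (35)! × (36) ≡ -1 (mod 37). So (35)! ≡ -1 × (36)^(-1) ≡ (-1)×(-1) = 1 (mod 37)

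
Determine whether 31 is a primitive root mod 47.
ord_47(31) divides 46. For each prime q|46: 31^{23}≡46, 31^{2}≡21, none ≡ 1. So 31 has order 46 and is a primitive root mod 47.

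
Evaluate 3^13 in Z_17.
By repeated squaring mod 17: 3^{1}≡3, 3^{2}≡9, 3^{4}≡13, 3^{8}≡16. Then 3^{13} = 3^{8+4+1} ≡ 16 × 13 × 3 ≡ 12 mod 17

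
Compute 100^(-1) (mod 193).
Since 193 is prime, by Fermat 100^(-1) ≡ 100^{191} ≡ 83 (mod 193). Verify: 100 × 83 = 8300 ≡ 1 (mod 193)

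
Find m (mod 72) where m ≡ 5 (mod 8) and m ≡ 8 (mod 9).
M = 8 × 9 = 72. M₁ = 9, y₁ ≡ 1 (mod 8). M₂ = 8, y₂ ≡ 8 (mod 9). m = 5×9×1 + 8×8×8 ≡ 53 (mod 72)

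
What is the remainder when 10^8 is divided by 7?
Using Fermat: 10^{6} ≡ 1 (mod 7). 8 ≡ 2 (mod 6). So 10^{8} ≡ 10^{2} ≡ 2 (mod 7)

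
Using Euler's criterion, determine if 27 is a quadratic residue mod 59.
By Euler's criterion: 27^{29} ≡ 1 (mod 59). Since this equals 1, 27 is a QR.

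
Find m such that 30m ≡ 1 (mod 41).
Since 41 is prime, by Fermat 30^(-1) ≡ 30^{39} ≡ 26 (mod 41). Verify: 30 × 26 = 780 ≡ 1 (mod 41)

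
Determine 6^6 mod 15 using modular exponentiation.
By repeated squaring mod 15: 6^{1}≡6, 6^{2}≡6, 6^{4}≡6. Then 6^{6} = 6^{4+2} ≡ 6 × 6 ≡ 6 mod 15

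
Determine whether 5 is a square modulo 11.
By Euler's criterion: 5^{5} ≡ 1 (mod 11). Since this equals 1, 5 is a QR.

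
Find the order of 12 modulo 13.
Powers of 12 mod 13: 12^1≡12, 12^2≡1. Order = 2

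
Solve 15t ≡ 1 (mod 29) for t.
Since 29 is prime, by Fermat 15^(-1) ≡ 15^{27} ≡ 2 (mod 29). Verify: 15 × 2 = 30 ≡ 1 (mod 29)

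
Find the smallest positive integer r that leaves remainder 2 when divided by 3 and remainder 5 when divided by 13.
M = 3 × 13 = 39. M₁ = 13, y₁ ≡ 1 mod 3. M₂ = 3, y₂ ≡ 9 mod 13. r = 2×13×1 + 5×3×9 ≡ 5 mod 39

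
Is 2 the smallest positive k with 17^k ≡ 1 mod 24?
Powers of 17 mod 24: 17^1≡17, 17^2≡1. First k with 17^k≡1 is k=2. Yes, ord_24(17) = 2.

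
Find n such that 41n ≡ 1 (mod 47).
Since 47 is prime, by Fermat 41^(-1) ≡ 41^{45} ≡ 39 (mod 47). Verify: 41 × 39 = 1599 ≡ 1 (mod 47)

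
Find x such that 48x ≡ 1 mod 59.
Since 59 is prime, by Fermat 48^(-1) ≡ 48^{57} ≡ 16 mod 59. Verify: 48 × 16 = 768 ≡ 1 mod 59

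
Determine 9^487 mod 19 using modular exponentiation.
Using Fermat: 9^{18} ≡ 1 (mod 19). 487 ≡ 1 (mod 18). So 9^{487} ≡ 9^{1} ≡ 9 (mod 19)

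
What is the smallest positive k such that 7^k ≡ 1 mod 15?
Powers of 7 mod 15: 7^1≡7, 7^2≡4, 7^3≡13, 7^4≡1. Order = 4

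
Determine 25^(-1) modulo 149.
Since 149 is prime, by Fermat 25^(-1) ≡ 25^{147} ≡ 6 (mod 149). Verify: 25 × 6 = 150 ≡ 1 (mod 149)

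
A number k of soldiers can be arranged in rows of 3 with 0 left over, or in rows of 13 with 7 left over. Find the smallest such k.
M = 3 × 13 = 39. M₁ = 13, y₁ ≡ 1 (mod 3). M₂ = 3, y₂ ≡ 9 (mod 13). k = 0×13×1 + 7×3×9 ≡ 33 (mod 39)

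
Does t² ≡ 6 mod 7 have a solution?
By Euler's criterion: 6^{3} ≡ 6 mod 7. Since this equals -1 (≡ 6), 6 is not a QR.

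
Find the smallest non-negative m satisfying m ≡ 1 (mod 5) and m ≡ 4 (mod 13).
M = 5 × 13 = 65. M₁ = 13, y₁ ≡ 2 (mod 5). M₂ = 5, y₂ ≡ 8 (mod 13). m = 1×13×2 + 4×5×8 ≡ 56 (mod 65)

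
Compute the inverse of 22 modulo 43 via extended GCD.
Extended GCD: 22(2) + 43(-1) = 1. So 22^(-1) ≡ 2 mod 43. Verify: 22 × 2 = 44 ≡ 1 mod 43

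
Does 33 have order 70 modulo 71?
ord_71(33) divides 70. For each prime q|70: 33^{35}≡70, 33^{14}≡5, 33^{10}≡45, none ≡ 1. So 33 has order 70 and is a primitive root mod 71.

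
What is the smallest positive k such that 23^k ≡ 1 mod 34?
Powers of 23 mod 34: 23^1≡23, 23^2≡19, 23^3≡29, 23^4≡21, 23^5≡7, 23^6≡25, 23^7≡31, 23^8≡33, 23^9≡11, 23^10≡15, 23^11≡5, 23^12≡13, 23^13≡27, 23^14≡9, 23^15≡3, 23^16≡1. So the order of 23 is 16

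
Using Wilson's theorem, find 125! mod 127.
(126)! = (125)! × (126) ≡ -1 (mod 127). So (125)! ≡ -1 × (126)^(-1) ≡ (-1)×(-1) = 1 (mod 127)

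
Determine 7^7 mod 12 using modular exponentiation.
By repeated squaring mod 12: 7^{1}≡7, 7^{2}≡1, 7^{4}≡1. Then 7^{7} = 7^{4+2+1} ≡ 1 × 1 × 7 ≡ 7 mod 12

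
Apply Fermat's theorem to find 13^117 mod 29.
By Fermat: 13^{28} ≡ 1 mod 29. 117 = 4×28 + 5. So 13^{117} ≡ 13^{5} ≡ 6 mod 29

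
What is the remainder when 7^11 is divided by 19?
By repeated squaring (mod 19): 7^{1}≡7, 7^{2}≡11, 7^{4}≡7, 7^{8}≡11. Then 7^{11} = 7^{8+2+1} ≡ 11 × 11 × 7 ≡ 11 (mod 19)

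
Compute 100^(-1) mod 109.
Since 109 is prime, by Fermat 100^(-1) ≡ 100^{107} ≡ 12 mod 109. Verify: 100 × 12 = 1200 ≡ 1 mod 109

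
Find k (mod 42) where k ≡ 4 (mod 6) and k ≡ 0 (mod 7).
M = 6 × 7 = 42. M₁ = 7, y₁ ≡ 1 (mod 6). M₂ = 6, y₂ ≡ 6 (mod 7). k = 4×7×1 + 0×6×6 ≡ 28 (mod 42)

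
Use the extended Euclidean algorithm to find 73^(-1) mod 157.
Extended GCD: 73(-43) + 157(20) = 1. So 73^(-1) ≡ -43 ≡ 114 (mod 157). Verify: 73 × 114 = 8322 ≡ 1 (mod 157)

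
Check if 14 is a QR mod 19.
By Euler's criterion: 14^{9} ≡ 18 (mod 19). Since this equals -1 (≡ 18), 14 is not a QR.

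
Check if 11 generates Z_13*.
ord_13(11) divides 12. For each prime q|12: 11^{6}≡12, 11^{4}≡3, none ≡ 1. So 11 has order 12 and is a primitive root mod 13.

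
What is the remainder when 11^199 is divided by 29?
Using Fermat: 11^{28} ≡ 1 (mod 29). 199 ≡ 3 (mod 28). So 11^{199} ≡ 11^{3} ≡ 26 (mod 29)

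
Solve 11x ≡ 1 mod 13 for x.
Since 13 is prime, by Fermat 11^(-1) ≡ 11^{11} ≡ 6 mod 13. Verify: 11 × 6 = 66 ≡ 1 mod 13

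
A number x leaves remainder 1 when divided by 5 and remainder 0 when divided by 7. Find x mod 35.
M = 5 × 7 = 35. M₁ = 7, y₁ ≡ 3 mod 5. M₂ = 5, y₂ ≡ 3 mod 7. x = 1×7×3 + 0×5×3 ≡ 21 mod 35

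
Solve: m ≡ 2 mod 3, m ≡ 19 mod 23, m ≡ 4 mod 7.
M = 3 × 23 × 7 = 483. M₁ = 161, y₁ ≡ 2 mod 3. M₂ = 21, y₂ ≡ 11 mod 23. M₃ = 69, y₃ ≡ 6 mod 7. m = 2×161×2 + 19×21×11 + 4×69×6 ≡ 410 mod 483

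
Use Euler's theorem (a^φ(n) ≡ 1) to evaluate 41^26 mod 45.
By Euler: 41^{24} ≡ 1 (mod 45) since gcd(41, 45) = 1. 26 = 1×24 + 2. So 41^{26} ≡ 41^{2} ≡ 16 (mod 45)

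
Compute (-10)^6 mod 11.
By repeated squaring mod 11: (-10)^{1}≡1, (-10)^{2}≡1, (-10)^{4}≡1. Then (-10)^{6} = (-10)^{4+2} ≡ 1 × 1 ≡ 1 mod 11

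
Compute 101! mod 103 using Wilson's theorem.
(102)! = (101)! × (102) ≡ -1 mod 103. So (101)! ≡ -1 × (102)^(-1) ≡ (-1)×(-1) = 1 mod 103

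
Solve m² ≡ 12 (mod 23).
The square roots of 12 mod 23 are 9 and 14. Verify: 9² = 81 ≡ 12 (mod 23)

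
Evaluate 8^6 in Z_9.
By repeated squaring mod 9: 8^{1}≡8, 8^{2}≡1, 8^{4}≡1. Then 8^{6} = 8^{4+2} ≡ 1 × 1 ≡ 1 mod 9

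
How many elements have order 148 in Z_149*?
A prime p has φ(p-1) primitive roots; here φ(148) = 72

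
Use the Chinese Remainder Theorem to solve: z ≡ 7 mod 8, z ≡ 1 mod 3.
M = 8 × 3 = 24. M₁ = 3, y₁ ≡ 3 mod 8. M₂ = 8, y₂ ≡ 2 mod 3. z = 7×3×3 + 1×8×2 ≡ 7 mod 24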